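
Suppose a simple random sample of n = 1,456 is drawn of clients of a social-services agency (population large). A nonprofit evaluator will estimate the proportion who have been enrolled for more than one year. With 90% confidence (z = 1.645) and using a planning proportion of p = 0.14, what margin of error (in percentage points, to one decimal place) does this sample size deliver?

SE(p̂) = √[p(1−p)/n] = √[0.1204/1456] = 0.00909.
E = z × SE = 1.645 × 0.00909 = 0.01496, or 1.5 percentage points.

1.5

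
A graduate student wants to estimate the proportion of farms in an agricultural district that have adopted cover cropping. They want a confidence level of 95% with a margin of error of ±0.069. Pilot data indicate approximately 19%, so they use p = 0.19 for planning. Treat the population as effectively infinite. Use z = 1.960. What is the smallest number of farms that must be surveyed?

125

With p = 0.19, p(1−p) = 0.1539.
n = z²·p(1−p)/E² = 1.960² × 0.1539 / 0.069² = 3.8416 × 0.1539 / 0.004761 ≈ 124.18.
Rounding up gives n = 125.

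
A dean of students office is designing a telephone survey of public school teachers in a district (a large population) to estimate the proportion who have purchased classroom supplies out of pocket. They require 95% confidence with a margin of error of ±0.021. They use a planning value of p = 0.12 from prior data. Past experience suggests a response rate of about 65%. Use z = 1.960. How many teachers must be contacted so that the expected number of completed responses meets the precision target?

1416

Completed interviews needed: n₀ = 1.960² × 0.1056 / 0.021² ≈ 919.89 → 920.
At a 65% response rate, contacts needed = 920 / 0.65 ≈ 1415.38 → 1416.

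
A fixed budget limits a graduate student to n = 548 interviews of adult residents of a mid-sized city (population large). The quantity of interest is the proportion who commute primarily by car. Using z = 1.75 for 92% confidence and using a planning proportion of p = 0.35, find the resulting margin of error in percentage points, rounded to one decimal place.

SE(p̂) = √[p(1−p)/n] = √[0.2275/548] = 0.02038.
E = z × SE = 1.75 × 0.02038 = 0.03566, or 3.6 percentage points.

3.6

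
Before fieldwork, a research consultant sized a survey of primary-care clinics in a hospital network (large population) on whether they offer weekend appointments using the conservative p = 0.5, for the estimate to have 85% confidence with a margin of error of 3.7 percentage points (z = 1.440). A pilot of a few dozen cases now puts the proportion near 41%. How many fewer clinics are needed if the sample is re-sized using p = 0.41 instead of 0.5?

Conservative (p = 0.5): n = 1.440² × 0.25 / 0.037² ≈ 378.67 → 379.
Using p = 0.41: p(1−p) = 0.2419, so n = 1.440² × 0.2419 / 0.037² ≈ 366.40 → 367.
Reduction: 379 − 367 = 12.

12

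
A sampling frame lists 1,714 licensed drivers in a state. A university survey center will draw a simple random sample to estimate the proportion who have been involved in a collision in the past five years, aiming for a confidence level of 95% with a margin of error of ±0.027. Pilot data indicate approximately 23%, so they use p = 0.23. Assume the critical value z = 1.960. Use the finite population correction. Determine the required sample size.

Unadjusted: n₀ = 1.960² × 0.23 × 0.77 / 0.027² ≈ 933.26, so n₀ = 934.
Finite population correction with N = 1,714: n = n₀ / (1 + (n₀−1)/N) = 934 / (1 + 933/1714) = 934 / 1.5443 ≈ 604.79.
Rounding up, n = 605.

605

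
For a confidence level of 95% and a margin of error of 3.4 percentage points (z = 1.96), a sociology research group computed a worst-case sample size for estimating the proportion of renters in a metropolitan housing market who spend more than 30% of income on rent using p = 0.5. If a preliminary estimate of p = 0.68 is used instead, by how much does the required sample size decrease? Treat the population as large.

Conservative (p = 0.5): n = 1.96² × 0.25 / 0.034² ≈ 830.80 → 831.
Using p = 0.68: p(1−p) = 0.2176, so n = 1.96² × 0.2176 / 0.034² ≈ 723.12 → 724.
Reduction: 831 − 724 = 107.

107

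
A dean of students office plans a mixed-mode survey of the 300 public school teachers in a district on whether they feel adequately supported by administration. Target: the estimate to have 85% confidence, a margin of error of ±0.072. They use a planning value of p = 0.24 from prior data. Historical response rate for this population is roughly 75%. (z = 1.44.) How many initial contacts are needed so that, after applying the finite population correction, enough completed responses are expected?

79

Completed interviews needed (unadjusted): n₀ = 1.44² × 0.1824 / 0.072² ≈ 72.96 → 73.
FPC for N = 300: n = 73 / (1 + 72/300) = 73 / 1.2400 ≈ 58.87 → 59.
At a 75% response rate, contacts needed = 59 / 0.75 ≈ 78.67 → 79.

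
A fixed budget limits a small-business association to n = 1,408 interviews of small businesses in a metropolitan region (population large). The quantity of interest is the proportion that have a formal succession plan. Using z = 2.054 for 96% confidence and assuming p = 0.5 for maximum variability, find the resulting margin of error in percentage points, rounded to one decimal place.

2.7

SE(p̂) = √[p(1−p)/n] = √[0.2500/1408] = 0.01333.
E = z × SE = 2.054 × 0.01333 = 0.02737, or 2.7 percentage points.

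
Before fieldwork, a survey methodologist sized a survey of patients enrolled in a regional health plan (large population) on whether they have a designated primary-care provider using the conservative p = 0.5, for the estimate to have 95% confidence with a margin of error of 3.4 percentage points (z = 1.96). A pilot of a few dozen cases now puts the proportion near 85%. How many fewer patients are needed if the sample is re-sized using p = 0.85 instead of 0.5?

407

Conservative (p = 0.5): n = 1.96² × 0.25 / 0.034² ≈ 830.80 → 831.
Using p = 0.85: p(1−p) = 0.1275, so n = 1.96² × 0.1275 / 0.034² ≈ 423.71 → 424.
Reduction: 831 − 424 = 407.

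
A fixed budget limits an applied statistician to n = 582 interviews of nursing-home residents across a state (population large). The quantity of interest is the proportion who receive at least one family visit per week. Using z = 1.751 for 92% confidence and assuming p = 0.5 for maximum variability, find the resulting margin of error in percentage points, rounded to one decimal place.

3.6

SE(p̂) = √[p(1−p)/n] = √[0.2500/582] = 0.02073.
E = z × SE = 1.751 × 0.02073 = 0.03629, or 3.6 percentage points.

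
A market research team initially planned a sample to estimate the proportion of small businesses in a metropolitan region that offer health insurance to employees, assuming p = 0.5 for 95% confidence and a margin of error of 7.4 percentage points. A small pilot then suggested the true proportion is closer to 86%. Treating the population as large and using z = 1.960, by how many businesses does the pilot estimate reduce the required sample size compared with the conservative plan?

91

Conservative (p = 0.5): n = 1.960² × 0.25 / 0.074² ≈ 175.38 → 176.
Using p = 0.86: p(1−p) = 0.1204, so n = 1.960² × 0.1204 / 0.074² ≈ 84.46 → 85.
Reduction: 176 − 85 = 91.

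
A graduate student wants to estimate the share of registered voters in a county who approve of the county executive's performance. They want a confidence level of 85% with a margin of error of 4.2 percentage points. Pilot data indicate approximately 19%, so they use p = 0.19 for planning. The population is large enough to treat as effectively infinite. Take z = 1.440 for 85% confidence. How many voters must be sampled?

181

With p = 0.19, p(1−p) = 0.1539.
n = z²·p(1−p)/E² = 1.440² × 0.1539 / 0.042² = 2.0736 × 0.1539 / 0.001764 ≈ 180.91.
Rounding up gives n = 181.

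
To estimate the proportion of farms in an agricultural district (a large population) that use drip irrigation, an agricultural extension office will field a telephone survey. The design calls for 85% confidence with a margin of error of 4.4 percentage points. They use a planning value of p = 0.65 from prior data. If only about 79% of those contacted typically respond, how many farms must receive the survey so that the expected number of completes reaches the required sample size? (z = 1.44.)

309

Completed interviews needed: n₀ = 1.44² × 0.2275 / 0.044² ≈ 243.67 → 244.
At a 79% response rate, contacts needed = 244 / 0.79 ≈ 308.86 → 309.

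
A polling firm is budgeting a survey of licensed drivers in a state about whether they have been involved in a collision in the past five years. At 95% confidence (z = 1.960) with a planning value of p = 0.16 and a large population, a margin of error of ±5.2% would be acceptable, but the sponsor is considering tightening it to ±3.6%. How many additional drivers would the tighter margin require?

At ±5.2%: n = 1.960² × 0.1344 / 0.052² ≈ 190.94 → 191.
At ±3.6%: n = 1.960² × 0.1344 / 0.036² ≈ 398.39 → 399.
Additional respondents: 399 − 191 = 208.

208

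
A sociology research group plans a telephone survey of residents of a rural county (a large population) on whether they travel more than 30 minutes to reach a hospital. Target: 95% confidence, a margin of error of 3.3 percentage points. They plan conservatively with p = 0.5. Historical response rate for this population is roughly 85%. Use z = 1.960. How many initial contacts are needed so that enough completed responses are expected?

Completed interviews needed: n₀ = 1.960² × 0.2500 / 0.033² ≈ 881.91 → 882.
At an 85% response rate, contacts needed = 882 / 0.85 ≈ 1037.65 → 1038.

1038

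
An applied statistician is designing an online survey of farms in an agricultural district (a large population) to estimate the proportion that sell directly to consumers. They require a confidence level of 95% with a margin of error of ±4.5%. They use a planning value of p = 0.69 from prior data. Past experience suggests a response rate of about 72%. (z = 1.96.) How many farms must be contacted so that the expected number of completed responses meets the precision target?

564

Completed interviews needed: n₀ = 1.96² × 0.2139 / 0.045² ≈ 405.79 → 406.
At a 72% response rate, contacts needed = 406 / 0.72 ≈ 563.89 → 564.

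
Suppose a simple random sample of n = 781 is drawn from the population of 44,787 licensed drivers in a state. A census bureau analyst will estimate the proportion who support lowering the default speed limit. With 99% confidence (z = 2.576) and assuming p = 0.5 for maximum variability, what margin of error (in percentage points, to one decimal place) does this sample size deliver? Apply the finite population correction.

Finite-population factor: (N−n)/(N−1) = (44787−781)/(44787−1) = 0.9826.
SE(p̂) = √[p(1−p)/n · (N−n)/(N−1)] = √[0.2500/781 × 0.9826] = 0.01773.
E = z × SE = 2.576 × 0.01773 = 0.04569 ≈ 4.6 percentage points.

4.6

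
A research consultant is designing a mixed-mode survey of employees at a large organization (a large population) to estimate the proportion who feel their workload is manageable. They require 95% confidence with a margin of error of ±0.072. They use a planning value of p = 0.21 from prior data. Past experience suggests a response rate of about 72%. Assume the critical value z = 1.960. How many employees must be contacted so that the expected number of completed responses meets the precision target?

Completed interviews needed: n₀ = 1.960² × 0.1659 / 0.072² ≈ 122.94 → 123.
At a 72% response rate, contacts needed = 123 / 0.72 ≈ 170.83 → 171.

171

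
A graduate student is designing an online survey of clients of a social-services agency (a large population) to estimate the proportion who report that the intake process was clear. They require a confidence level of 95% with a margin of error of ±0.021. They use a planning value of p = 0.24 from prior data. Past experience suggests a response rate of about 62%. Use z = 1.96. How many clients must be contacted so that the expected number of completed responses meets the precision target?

Completed interviews needed: n₀ = 1.96² × 0.1824 / 0.021² ≈ 1588.91 → 1589.
At a 62% response rate, contacts needed = 1589 / 0.62 ≈ 2562.90 → 2563.

2563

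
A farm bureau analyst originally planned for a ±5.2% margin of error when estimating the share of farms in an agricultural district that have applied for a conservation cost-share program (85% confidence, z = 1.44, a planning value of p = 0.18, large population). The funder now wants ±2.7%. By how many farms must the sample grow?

At ±5.2%: n = 1.44² × 0.1476 / 0.052² ≈ 113.19 → 114.
At ±2.7%: n = 1.44² × 0.1476 / 0.027² ≈ 419.84 → 420.
Additional respondents: 420 − 114 = 306.

306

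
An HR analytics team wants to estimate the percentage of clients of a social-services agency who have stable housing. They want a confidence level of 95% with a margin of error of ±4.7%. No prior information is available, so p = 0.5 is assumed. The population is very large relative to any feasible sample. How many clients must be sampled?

435

For 95% confidence, z = 1.960.
With p = 0.5, p(1−p) = 0.25.
n = z²·p(1−p)/E² = 1.960² × 0.2500 / 0.047² = 3.8416 × 0.2500 / 0.002209 ≈ 434.77.
Rounding up gives n = 435.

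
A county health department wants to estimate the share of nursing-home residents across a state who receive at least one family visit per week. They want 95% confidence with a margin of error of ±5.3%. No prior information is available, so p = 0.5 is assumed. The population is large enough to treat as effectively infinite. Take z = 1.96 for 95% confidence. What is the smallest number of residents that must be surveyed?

342

With p = 0.5, p(1−p) = 0.25.
n = z²·p(1−p)/E² = 1.96² × 0.2500 / 0.053² = 3.8416 × 0.2500 / 0.002809 ≈ 341.90.
Rounding up gives n = 342.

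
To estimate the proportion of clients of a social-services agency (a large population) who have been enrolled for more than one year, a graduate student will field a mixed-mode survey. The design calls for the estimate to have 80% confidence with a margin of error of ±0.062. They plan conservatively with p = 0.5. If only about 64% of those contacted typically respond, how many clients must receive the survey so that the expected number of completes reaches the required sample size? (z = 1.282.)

168

Completed interviews needed: n₀ = 1.282² × 0.2500 / 0.062² ≈ 106.89 → 107.
At a 64% response rate, contacts needed = 107 / 0.64 ≈ 167.19 → 168.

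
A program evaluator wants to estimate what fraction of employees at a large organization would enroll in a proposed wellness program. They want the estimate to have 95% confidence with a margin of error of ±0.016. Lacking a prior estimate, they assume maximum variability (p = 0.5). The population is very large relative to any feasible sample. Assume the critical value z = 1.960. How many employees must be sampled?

With p = 0.5, p(1−p) = 0.25.
n = z²·p(1−p)/E² = 1.960² × 0.2500 / 0.016² = 3.8416 × 0.2500 / 0.000256 ≈ 3751.56.
Rounding up gives n = 3752.

3752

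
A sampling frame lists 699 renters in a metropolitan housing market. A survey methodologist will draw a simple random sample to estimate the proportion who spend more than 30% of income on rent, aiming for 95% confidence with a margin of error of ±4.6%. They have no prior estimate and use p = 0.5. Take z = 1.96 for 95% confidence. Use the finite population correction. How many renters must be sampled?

Unadjusted: n₀ = 1.96² × 0.50 × 0.50 / 0.046² ≈ 453.88, so n₀ = 454.
Finite population correction with N = 699: n = n₀ / (1 + (n₀−1)/N) = 454 / (1 + 453/699) = 454 / 1.6481 ≈ 275.47.
Rounding up, n = 276.

276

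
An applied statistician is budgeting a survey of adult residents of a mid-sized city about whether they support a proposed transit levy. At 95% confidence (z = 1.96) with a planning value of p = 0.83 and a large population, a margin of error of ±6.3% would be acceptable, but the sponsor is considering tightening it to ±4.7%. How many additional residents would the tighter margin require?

109

At ±6.3%: n = 1.96² × 0.1411 / 0.063² ≈ 136.57 → 137.
At ±4.7%: n = 1.96² × 0.1411 / 0.047² ≈ 245.38 → 246.
Additional respondents: 246 − 137 = 109.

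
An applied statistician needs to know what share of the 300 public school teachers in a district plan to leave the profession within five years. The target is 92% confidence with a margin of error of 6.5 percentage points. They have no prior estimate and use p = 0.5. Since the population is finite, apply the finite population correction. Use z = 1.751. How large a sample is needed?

Unadjusted: n₀ = 1.751² × 0.50 × 0.50 / 0.065² ≈ 181.42, so n₀ = 182.
Finite population correction with N = 300: n = n₀ / (1 + (n₀−1)/N) = 182 / (1 + 181/300) = 182 / 1.6033 ≈ 113.51.
Rounding up, n = 114.

114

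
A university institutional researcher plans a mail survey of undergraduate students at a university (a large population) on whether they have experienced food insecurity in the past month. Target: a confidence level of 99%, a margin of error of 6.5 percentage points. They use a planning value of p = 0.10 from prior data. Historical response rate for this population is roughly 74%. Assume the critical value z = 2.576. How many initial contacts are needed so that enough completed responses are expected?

Completed interviews needed: n₀ = 2.576² × 0.0900 / 0.065² ≈ 141.35 → 142.
At a 74% response rate, contacts needed = 142 / 0.74 ≈ 191.89 → 192.

192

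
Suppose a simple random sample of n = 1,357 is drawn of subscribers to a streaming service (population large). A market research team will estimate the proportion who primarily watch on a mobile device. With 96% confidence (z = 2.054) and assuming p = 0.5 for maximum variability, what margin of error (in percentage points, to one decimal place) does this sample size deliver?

SE(p̂) = √[p(1−p)/n] = √[0.2500/1357] = 0.01357.
E = z × SE = 2.054 × 0.01357 = 0.02788, or 2.8 percentage points.

2.8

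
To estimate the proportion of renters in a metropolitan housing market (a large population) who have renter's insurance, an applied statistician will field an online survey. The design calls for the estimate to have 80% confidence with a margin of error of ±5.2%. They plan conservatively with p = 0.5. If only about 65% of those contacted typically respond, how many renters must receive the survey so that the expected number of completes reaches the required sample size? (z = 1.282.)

234

Completed interviews needed: n₀ = 1.282² × 0.2500 / 0.052² ≈ 151.95 → 152.
At a 65% response rate, contacts needed = 152 / 0.65 ≈ 233.85 → 234.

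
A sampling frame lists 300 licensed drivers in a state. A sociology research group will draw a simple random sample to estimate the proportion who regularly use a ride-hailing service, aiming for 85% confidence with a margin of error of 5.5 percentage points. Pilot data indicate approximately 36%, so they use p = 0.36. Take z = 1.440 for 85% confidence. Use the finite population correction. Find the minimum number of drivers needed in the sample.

Unadjusted: n₀ = 1.440² × 0.36 × 0.64 / 0.055² ≈ 157.94, so n₀ = 158.
Finite population correction with N = 300: n = n₀ / (1 + (n₀−1)/N) = 158 / (1 + 157/300) = 158 / 1.5233 ≈ 103.72.
Rounding up, n = 104.

104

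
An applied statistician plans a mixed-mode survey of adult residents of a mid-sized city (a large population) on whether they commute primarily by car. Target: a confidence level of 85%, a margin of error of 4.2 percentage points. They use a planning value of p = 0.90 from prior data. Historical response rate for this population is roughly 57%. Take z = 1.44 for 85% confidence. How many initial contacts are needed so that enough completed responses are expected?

Completed interviews needed: n₀ = 1.44² × 0.0900 / 0.042² ≈ 105.80 → 106.
At a 57% response rate, contacts needed = 106 / 0.57 ≈ 185.96 → 186.

186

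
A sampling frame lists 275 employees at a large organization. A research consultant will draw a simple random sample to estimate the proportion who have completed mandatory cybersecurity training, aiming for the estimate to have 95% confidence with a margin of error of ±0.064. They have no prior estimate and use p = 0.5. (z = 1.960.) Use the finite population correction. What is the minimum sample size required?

Unadjusted: n₀ = 1.960² × 0.50 × 0.50 / 0.064² ≈ 234.47, so n₀ = 235.
Finite population correction with N = 275: n = n₀ / (1 + (n₀−1)/N) = 235 / (1 + 234/275) = 235 / 1.8509 ≈ 126.96.
Rounding up, n = 127.

127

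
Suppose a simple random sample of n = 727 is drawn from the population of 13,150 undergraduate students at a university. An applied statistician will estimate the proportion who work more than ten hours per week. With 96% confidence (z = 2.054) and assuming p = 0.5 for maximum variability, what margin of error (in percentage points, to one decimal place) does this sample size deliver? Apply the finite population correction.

3.7

Finite-population factor: (N−n)/(N−1) = (13150−727)/(13150−1) = 0.9448.
SE(p̂) = √[p(1−p)/n · (N−n)/(N−1)] = √[0.2500/727 × 0.9448] = 0.01802.
E = z × SE = 2.054 × 0.01802 = 0.03702 ≈ 3.7 percentage points.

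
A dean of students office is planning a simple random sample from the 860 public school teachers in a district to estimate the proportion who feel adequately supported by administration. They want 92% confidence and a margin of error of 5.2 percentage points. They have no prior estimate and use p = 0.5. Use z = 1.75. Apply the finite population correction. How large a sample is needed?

214

Unadjusted: n₀ = 1.75² × 0.50 × 0.50 / 0.052² ≈ 283.15, so n₀ = 284.
Finite population correction with N = 860: n = n₀ / (1 + (n₀−1)/N) = 284 / (1 + 283/860) = 284 / 1.3291 ≈ 213.68.
Rounding up, n = 214.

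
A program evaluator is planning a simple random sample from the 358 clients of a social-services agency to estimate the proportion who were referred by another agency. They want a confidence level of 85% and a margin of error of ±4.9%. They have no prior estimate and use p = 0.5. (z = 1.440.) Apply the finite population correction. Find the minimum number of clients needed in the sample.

135

Unadjusted: n₀ = 1.440² × 0.50 × 0.50 / 0.049² ≈ 215.91, so n₀ = 216.
Finite population correction with N = 358: n = n₀ / (1 + (n₀−1)/N) = 216 / (1 + 215/358) = 216 / 1.6006 ≈ 134.95.
Rounding up, n = 135.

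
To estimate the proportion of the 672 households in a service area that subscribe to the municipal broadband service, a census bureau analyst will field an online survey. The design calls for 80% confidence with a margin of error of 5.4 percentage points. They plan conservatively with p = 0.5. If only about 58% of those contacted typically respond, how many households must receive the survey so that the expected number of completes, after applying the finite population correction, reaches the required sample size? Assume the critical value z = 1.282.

Completed interviews needed (unadjusted): n₀ = 1.282² × 0.2500 / 0.054² ≈ 140.91 → 141.
FPC for N = 672: n = 141 / (1 + 140/672) = 141 / 1.2083 ≈ 116.69 → 117.
At a 58% response rate, contacts needed = 117 / 0.58 ≈ 201.72 → 202.

202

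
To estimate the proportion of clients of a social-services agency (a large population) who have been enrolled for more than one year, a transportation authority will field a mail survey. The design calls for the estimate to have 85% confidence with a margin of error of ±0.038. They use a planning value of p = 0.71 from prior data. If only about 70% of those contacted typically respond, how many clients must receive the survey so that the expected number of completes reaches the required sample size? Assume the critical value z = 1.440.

423

Completed interviews needed: n₀ = 1.440² × 0.2059 / 0.038² ≈ 295.67 → 296.
At a 70% response rate, contacts needed = 296 / 0.70 ≈ 422.86 → 423.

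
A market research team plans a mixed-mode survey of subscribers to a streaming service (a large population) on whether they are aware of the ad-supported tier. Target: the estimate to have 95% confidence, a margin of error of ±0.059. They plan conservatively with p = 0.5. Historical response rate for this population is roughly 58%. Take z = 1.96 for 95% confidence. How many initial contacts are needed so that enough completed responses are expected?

476

Completed interviews needed: n₀ = 1.96² × 0.2500 / 0.059² ≈ 275.90 → 276.
At a 58% response rate, contacts needed = 276 / 0.58 ≈ 475.86 → 476.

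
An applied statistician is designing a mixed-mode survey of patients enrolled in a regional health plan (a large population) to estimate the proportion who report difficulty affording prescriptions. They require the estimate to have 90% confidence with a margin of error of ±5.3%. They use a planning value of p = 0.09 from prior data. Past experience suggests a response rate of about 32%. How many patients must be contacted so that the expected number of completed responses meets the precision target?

For 90% confidence, z = 1.645.
Completed interviews needed: n₀ = 1.645² × 0.0819 / 0.053² ≈ 78.90 → 79.
At a 32% response rate, contacts needed = 79 / 0.32 ≈ 246.88 → 247.

247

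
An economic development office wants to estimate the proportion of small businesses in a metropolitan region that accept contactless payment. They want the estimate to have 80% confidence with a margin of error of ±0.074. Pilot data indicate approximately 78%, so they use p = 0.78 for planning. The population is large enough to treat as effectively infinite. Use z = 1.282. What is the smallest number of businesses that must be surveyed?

With p = 0.78, p(1−p) = 0.1716.
n = z²·p(1−p)/E² = 1.282² × 0.1716 / 0.074² = 1.6435 × 0.1716 / 0.005476 ≈ 51.50.
Rounding up gives n = 52.

52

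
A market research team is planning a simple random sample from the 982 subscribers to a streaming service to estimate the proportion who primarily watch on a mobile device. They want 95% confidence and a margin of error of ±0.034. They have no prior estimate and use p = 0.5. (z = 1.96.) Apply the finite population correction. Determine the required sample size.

Unadjusted: n₀ = 1.96² × 0.50 × 0.50 / 0.034² ≈ 830.80, so n₀ = 831.
Finite population correction with N = 982: n = n₀ / (1 + (n₀−1)/N) = 831 / (1 + 830/982) = 831 / 1.8452 ≈ 450.35.
Rounding up, n = 451.

451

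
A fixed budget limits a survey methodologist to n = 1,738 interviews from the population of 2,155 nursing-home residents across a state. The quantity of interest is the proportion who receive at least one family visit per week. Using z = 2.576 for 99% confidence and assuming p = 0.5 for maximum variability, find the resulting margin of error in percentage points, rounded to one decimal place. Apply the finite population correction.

1.4

Finite-population factor: (N−n)/(N−1) = (2155−1738)/(2155−1) = 0.1936.
SE(p̂) = √[p(1−p)/n · (N−n)/(N−1)] = √[0.2500/1738 × 0.1936] = 0.00528.
E = z × SE = 2.576 × 0.00528 = 0.01359 ≈ 1.4 percentage points.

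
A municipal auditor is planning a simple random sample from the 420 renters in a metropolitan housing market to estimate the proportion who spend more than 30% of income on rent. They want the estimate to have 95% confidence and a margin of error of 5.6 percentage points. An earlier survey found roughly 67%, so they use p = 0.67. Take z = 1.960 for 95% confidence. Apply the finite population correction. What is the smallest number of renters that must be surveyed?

Unadjusted: n₀ = 1.960² × 0.67 × 0.33 / 0.056² ≈ 270.85, so n₀ = 271.
Finite population correction with N = 420: n = n₀ / (1 + (n₀−1)/N) = 271 / (1 + 270/420) = 271 / 1.6429 ≈ 164.96.
Rounding up, n = 165.

165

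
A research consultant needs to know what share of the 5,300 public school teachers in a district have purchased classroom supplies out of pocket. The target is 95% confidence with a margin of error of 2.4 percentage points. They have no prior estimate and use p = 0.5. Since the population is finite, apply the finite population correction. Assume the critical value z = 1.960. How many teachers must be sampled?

Unadjusted: n₀ = 1.960² × 0.50 × 0.50 / 0.024² ≈ 1667.36, so n₀ = 1668.
Finite population correction with N = 5,300: n = n₀ / (1 + (n₀−1)/N) = 1668 / (1 + 1667/5300) = 1668 / 1.3145 ≈ 1268.90.
Rounding up, n = 1269.

1269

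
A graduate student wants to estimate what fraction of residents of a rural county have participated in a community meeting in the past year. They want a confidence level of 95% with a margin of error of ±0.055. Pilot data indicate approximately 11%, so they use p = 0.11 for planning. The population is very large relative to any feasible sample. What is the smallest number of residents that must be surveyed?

125

For 95% confidence, z = 1.96.
With p = 0.11, p(1−p) = 0.0979.
n = z²·p(1−p)/E² = 1.96² × 0.0979 / 0.055² = 3.8416 × 0.0979 / 0.003025 ≈ 124.33.
Rounding up gives n = 125.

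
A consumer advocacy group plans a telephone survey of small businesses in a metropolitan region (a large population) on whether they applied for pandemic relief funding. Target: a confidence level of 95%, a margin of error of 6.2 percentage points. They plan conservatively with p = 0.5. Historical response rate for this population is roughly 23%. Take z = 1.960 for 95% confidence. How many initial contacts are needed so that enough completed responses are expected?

1087

Completed interviews needed: n₀ = 1.960² × 0.2500 / 0.062² ≈ 249.84 → 250.
At a 23% response rate, contacts needed = 250 / 0.23 ≈ 1086.96 → 1087.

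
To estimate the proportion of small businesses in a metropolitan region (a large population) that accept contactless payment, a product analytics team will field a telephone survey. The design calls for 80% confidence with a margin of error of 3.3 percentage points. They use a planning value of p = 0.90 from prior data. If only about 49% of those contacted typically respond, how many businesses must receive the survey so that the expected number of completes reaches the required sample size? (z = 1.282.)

Completed interviews needed: n₀ = 1.282² × 0.0900 / 0.033² ≈ 135.83 → 136.
At a 49% response rate, contacts needed = 136 / 0.49 ≈ 277.55 → 278.

278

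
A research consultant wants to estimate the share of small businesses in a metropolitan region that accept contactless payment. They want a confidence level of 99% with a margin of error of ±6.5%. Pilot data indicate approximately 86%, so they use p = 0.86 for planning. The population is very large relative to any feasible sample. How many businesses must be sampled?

For 99% confidence, z = 2.576.
With p = 0.86, p(1−p) = 0.1204.
n = z²·p(1−p)/E² = 2.576² × 0.1204 / 0.065² = 6.6358 × 0.1204 / 0.004225 ≈ 189.10.
Rounding up gives n = 190.

190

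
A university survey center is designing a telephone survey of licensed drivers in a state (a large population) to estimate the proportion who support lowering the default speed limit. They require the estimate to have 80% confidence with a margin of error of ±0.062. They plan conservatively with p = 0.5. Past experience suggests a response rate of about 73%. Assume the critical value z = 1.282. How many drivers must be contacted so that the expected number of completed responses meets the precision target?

Completed interviews needed: n₀ = 1.282² × 0.2500 / 0.062² ≈ 106.89 → 107.
At a 73% response rate, contacts needed = 107 / 0.73 ≈ 146.58 → 147.

147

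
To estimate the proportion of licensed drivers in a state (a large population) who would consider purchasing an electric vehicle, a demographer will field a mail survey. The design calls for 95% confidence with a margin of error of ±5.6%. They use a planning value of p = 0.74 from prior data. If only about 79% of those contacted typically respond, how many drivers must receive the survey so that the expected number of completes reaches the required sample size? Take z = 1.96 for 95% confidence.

Completed interviews needed: n₀ = 1.96² × 0.1924 / 0.056² ≈ 235.69 → 236.
At a 79% response rate, contacts needed = 236 / 0.79 ≈ 298.73 → 299.

299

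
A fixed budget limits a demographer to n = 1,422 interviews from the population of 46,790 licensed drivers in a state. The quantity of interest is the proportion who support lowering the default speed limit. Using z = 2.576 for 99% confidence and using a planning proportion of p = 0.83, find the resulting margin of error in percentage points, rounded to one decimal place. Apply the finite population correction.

2.5

Finite-population factor: (N−n)/(N−1) = (46790−1422)/(46790−1) = 0.9696.
SE(p̂) = √[p(1−p)/n · (N−n)/(N−1)] = √[0.1411/1422 × 0.9696] = 0.00981.
E = z × SE = 2.576 × 0.00981 = 0.02527 ≈ 2.5 percentage points.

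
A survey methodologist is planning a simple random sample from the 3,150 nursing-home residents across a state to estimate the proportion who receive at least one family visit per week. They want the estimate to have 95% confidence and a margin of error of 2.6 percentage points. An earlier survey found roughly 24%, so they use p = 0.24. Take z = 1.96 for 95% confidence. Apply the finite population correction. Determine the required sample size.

781

Unadjusted: n₀ = 1.96² × 0.24 × 0.76 / 0.026² ≈ 1036.55, so n₀ = 1037.
Finite population correction with N = 3,150: n = n₀ / (1 + (n₀−1)/N) = 1037 / (1 + 1036/3150) = 1037 / 1.3289 ≈ 780.35.
Rounding up, n = 781.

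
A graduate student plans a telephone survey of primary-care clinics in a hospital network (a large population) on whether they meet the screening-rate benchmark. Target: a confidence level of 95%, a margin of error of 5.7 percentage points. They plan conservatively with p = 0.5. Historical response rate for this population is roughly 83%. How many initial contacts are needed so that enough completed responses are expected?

For 95% confidence, z = 1.960.
Completed interviews needed: n₀ = 1.960² × 0.2500 / 0.057² ≈ 295.60 → 296.
At an 83% response rate, contacts needed = 296 / 0.83 ≈ 356.63 → 357.

357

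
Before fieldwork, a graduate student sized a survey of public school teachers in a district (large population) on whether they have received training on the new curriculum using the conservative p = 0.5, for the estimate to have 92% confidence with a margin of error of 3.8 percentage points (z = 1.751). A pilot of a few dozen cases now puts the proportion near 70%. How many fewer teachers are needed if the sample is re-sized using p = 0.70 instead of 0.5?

85

Conservative (p = 0.5): n = 1.751² × 0.25 / 0.038² ≈ 530.82 → 531.
Using p = 0.70: p(1−p) = 0.2100, so n = 1.751² × 0.2100 / 0.038² ≈ 445.89 → 446.
Reduction: 531 − 446 = 85.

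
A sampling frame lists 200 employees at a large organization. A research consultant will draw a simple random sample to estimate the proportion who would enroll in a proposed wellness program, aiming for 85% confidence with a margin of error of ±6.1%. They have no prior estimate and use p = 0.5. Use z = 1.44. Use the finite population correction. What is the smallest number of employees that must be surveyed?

83

Unadjusted: n₀ = 1.44² × 0.50 × 0.50 / 0.061² ≈ 139.32, so n₀ = 140.
Finite population correction with N = 200: n = n₀ / (1 + (n₀−1)/N) = 140 / (1 + 139/200) = 140 / 1.6950 ≈ 82.60.
Rounding up, n = 83.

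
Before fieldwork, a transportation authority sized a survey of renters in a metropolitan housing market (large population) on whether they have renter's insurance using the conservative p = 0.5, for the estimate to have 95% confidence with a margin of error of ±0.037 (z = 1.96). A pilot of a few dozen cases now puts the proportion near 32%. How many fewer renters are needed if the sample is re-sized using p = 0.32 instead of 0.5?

91

Conservative (p = 0.5): n = 1.96² × 0.25 / 0.037² ≈ 701.53 → 702.
Using p = 0.32: p(1−p) = 0.2176, so n = 1.96² × 0.2176 / 0.037² ≈ 610.62 → 611.
Reduction: 702 − 611 = 91.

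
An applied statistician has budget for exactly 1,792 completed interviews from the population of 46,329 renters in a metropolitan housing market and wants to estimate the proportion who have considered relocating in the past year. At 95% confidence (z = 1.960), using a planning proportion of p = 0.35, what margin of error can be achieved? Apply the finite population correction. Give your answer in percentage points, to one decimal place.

Finite-population factor: (N−n)/(N−1) = (46329−1792)/(46329−1) = 0.9613.
SE(p̂) = √[p(1−p)/n · (N−n)/(N−1)] = √[0.2275/1792 × 0.9613] = 0.01105.
E = z × SE = 1.960 × 0.01105 = 0.02165 ≈ 2.2 percentage points.

2.2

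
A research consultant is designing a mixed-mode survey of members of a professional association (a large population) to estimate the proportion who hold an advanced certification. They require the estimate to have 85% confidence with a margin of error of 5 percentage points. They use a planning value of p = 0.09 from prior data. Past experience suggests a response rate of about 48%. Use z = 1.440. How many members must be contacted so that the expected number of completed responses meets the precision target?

142

Completed interviews needed: n₀ = 1.440² × 0.0819 / 0.050² ≈ 67.93 → 68.
At a 48% response rate, contacts needed = 68 / 0.48 ≈ 141.67 → 142.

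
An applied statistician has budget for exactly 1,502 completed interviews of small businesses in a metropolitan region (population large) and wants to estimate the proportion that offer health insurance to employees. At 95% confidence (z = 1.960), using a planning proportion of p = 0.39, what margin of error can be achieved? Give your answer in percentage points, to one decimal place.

2.5

SE(p̂) = √[p(1−p)/n] = √[0.2379/1502] = 0.01259.
E = z × SE = 1.960 × 0.01259 = 0.02467, or 2.5 percentage points.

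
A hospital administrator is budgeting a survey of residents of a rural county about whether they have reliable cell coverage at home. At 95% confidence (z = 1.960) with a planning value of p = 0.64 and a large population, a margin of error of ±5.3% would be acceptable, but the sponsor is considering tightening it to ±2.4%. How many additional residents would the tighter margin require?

1221

At ±5.3%: n = 1.960² × 0.2304 / 0.053² ≈ 315.10 → 316.
At ±2.4%: n = 1.960² × 0.2304 / 0.024² ≈ 1536.64 → 1537.
Additional respondents: 1537 − 316 = 1221.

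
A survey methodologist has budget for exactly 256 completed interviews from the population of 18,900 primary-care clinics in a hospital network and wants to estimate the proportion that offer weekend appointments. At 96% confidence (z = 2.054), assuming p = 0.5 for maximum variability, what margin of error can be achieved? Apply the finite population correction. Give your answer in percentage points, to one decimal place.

6.4

Finite-population factor: (N−n)/(N−1) = (18900−256)/(18900−1) = 0.9865.
SE(p̂) = √[p(1−p)/n · (N−n)/(N−1)] = √[0.2500/256 × 0.9865] = 0.03104.
E = z × SE = 2.054 × 0.03104 = 0.06375 ≈ 6.4 percentage points.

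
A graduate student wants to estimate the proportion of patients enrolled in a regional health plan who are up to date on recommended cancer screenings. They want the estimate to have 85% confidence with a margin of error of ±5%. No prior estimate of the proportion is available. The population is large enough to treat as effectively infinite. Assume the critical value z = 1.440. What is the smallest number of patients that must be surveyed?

With no prior estimate, use p = 0.5, giving p(1−p) = 0.25.
n = z²·p(1−p)/E² = 1.440² × 0.2500 / 0.050² = 2.0736 × 0.2500 / 0.002500 ≈ 207.36.
Rounding up gives n = 208.

208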